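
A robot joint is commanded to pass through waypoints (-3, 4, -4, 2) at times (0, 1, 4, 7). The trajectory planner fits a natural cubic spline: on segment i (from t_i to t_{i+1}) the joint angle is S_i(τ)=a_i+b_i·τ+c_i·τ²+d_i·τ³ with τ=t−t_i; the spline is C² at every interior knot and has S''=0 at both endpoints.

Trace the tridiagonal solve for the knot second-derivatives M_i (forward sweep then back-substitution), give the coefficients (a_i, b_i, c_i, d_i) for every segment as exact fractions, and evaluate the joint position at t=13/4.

Δ: Δ0=7, Δ1=-8/3, Δ2=2
row 1: diag=8, rhs=-58; c'=3/8, d'=-29/4
row 2: denom=12−3·3/8=87/8; d'=(28−3·-29/4)/(87/8)=398/87
back: M2=398/87
back: M1=-29/4−3/8·398/87=-260/29
M: M0=0, M1=-260/29, M2=398/87, M3=0
seg 0: a=-3, c=M0/2=0, d=(M1−M0)/(6·1)=-130/87, b=Δ0−h0·(2M0+M1)/6=739/87
seg 1: a=4, c=M1/2=-130/29, d=(M2−M1)/(6·3)=589/783, b=Δ1−h1·(2M1+M2)/6=349/87
seg 2: a=-4, c=M2/2=199/87, d=(M3−M2)/(6·3)=-199/783, b=Δ2−h2·(2M2+M3)/6=-224/87
t_q=13/4 → seg 1, τ=9/4; S=4+349/87·τ+-130/29·τ²+589/783·τ³=-2041/1856

  seg 0: a=-3 b=739/87 c=0 d=-130/87
  seg 1: a=4 b=349/87 c=-130/29 d=589/783
  seg 2: a=-4 b=-224/87 c=199/87 d=-199/783
S(13/4) = -2041/1856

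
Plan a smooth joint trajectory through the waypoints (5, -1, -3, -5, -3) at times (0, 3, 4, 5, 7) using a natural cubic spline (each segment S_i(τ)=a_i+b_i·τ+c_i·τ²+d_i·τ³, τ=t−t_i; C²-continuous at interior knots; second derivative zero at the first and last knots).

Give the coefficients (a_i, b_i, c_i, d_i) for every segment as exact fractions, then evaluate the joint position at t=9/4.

Δ: Δ0=-2, Δ1=-2, Δ2=-2, Δ3=1
row 1: diag=8, rhs=0; c'=1/8, d'=0
row 2: denom=4−1·1/8=31/8; d'=(0−1·0)/(31/8)=0
row 3: denom=6−1·8/31=178/31; d'=(18−1·0)/(178/31)=279/89
back: M3=279/89
back: M2=0−8/31·279/89=-72/89
back: M1=0−1/8·-72/89=9/89
M: M0=0, M1=9/89, M2=-72/89, M3=279/89, M4=0
seg 0: a=5, c=M0/2=0, d=(M1−M0)/(6·3)=1/178, b=Δ0−h0·(2M0+M1)/6=-365/178
seg 1: a=-1, c=M1/2=9/178, d=(M2−M1)/(6·1)=-27/178, b=Δ1−h1·(2M1+M2)/6=-169/89
seg 2: a=-3, c=M2/2=-36/89, d=(M3−M2)/(6·1)=117/178, b=Δ2−h2·(2M2+M3)/6=-401/178
seg 3: a=-5, c=M3/2=279/178, d=(M4−M3)/(6·2)=-93/356, b=Δ3−h3·(2M3+M4)/6=-97/89
t_q=9/4 → seg 0, τ=9/4; S=5+-365/178·τ+0·τ²+1/178·τ³=5129/11392

  seg 0: a=5 b=-365/178 c=0 d=1/178
  seg 1: a=-1 b=-169/89 c=9/178 d=-27/178
  seg 2: a=-3 b=-401/178 c=-36/89 d=117/178
  seg 3: a=-5 b=-97/89 c=279/178 d=-93/356
S(9/4) = 5129/11392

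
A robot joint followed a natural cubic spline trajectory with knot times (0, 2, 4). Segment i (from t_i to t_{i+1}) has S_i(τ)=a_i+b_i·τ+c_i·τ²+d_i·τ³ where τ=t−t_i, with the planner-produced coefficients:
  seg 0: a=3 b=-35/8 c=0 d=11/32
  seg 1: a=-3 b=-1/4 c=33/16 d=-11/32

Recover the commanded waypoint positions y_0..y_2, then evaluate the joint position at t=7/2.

y_0 = S_0(0) = a_0 = 3
y_1 = S_1(0) = a_1 = -3
y_2 = S_1(2) = 2
t_q=7/2 is in segment 1 (τ=3/2); S_1(τ)=27/256

y_0=3 y_1=-3 y_2=2
S(7/2) = 27/256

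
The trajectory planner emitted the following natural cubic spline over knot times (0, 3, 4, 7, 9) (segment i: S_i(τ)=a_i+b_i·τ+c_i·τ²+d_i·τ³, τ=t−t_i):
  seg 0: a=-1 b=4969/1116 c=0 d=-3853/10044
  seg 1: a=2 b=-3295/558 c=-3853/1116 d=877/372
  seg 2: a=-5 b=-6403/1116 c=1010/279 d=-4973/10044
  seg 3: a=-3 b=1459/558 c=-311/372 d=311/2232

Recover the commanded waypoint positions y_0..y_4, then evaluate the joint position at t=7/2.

y_0=-1 y_1=2 y_2=-5 y_3=-3 y_4=0
S(7/2) = -13579/8928

y_0 = S_0(0) = a_0 = -1
y_1 = S_1(0) = a_1 = 2
y_2 = S_2(0) = a_2 = -5
y_3 = S_3(0) = a_3 = -3
y_4 = S_3(2) = 0
t_q=7/2 is in segment 1 (τ=1/2); S_1(τ)=-13579/8928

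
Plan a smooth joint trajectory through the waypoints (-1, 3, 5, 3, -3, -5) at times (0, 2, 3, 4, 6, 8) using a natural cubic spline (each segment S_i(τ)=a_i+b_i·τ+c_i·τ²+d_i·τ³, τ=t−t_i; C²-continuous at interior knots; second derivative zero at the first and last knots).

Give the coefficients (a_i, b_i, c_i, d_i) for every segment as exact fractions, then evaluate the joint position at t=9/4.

Δ: Δ0=2, Δ1=2, Δ2=-2, Δ3=-3, Δ4=-1
row 1: diag=6, rhs=0; c'=1/6, d'=0
row 2: denom=4−1·1/6=23/6; d'=(-24−1·0)/(23/6)=-144/23
row 3: denom=6−1·6/23=132/23; d'=(-6−1·-144/23)/(132/23)=1/22
row 4: denom=8−2·23/66=241/33; d'=(12−2·1/22)/(241/33)=393/241
back: M4=393/241
back: M3=1/22−23/66·393/241=-126/241
back: M2=-144/23−6/23·-126/241=-1476/241
back: M1=0−1/6·-1476/241=246/241
M: M0=0, M1=246/241, M2=-1476/241, M3=-126/241, M4=393/241, M5=0
seg 0: a=-1, c=M0/2=0, d=(M1−M0)/(6·2)=41/482, b=Δ0−h0·(2M0+M1)/6=400/241
seg 1: a=3, c=M1/2=123/241, d=(M2−M1)/(6·1)=-287/241, b=Δ1−h1·(2M1+M2)/6=646/241
seg 2: a=5, c=M2/2=-738/241, d=(M3−M2)/(6·1)=225/241, b=Δ2−h2·(2M2+M3)/6=31/241
seg 3: a=3, c=M3/2=-63/241, d=(M4−M3)/(6·2)=173/964, b=Δ3−h3·(2M3+M4)/6=-770/241
seg 4: a=-3, c=M4/2=393/482, d=(M5−M4)/(6·2)=-131/964, b=Δ4−h4·(2M4+M5)/6=-503/241
t_q=9/4 → seg 1, τ=1/4; S=3+646/241·τ+123/241·τ²+-287/241·τ³=56813/15424

  seg 0: a=-1 b=400/241 c=0 d=41/482
  seg 1: a=3 b=646/241 c=123/241 d=-287/241
  seg 2: a=5 b=31/241 c=-738/241 d=225/241
  seg 3: a=3 b=-770/241 c=-63/241 d=173/964
  seg 4: a=-3 b=-503/241 c=393/482 d=-131/964
S(9/4) = 56813/15424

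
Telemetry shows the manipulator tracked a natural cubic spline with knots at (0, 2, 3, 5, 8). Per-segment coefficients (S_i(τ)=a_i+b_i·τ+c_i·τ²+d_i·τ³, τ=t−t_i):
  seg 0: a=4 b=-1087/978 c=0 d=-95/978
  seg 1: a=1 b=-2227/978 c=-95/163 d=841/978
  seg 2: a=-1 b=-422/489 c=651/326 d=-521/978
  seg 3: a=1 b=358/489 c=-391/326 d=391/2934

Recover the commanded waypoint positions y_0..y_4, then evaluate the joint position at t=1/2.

y_0=4 y_1=1 y_2=-1 y_3=1 y_4=-4
S(1/2) = 8951/2608

y_0 = S_0(0) = a_0 = 4
y_1 = S_1(0) = a_1 = 1
y_2 = S_2(0) = a_2 = -1
y_3 = S_3(0) = a_3 = 1
y_4 = S_3(3) = -4
t_q=1/2 is in segment 0 (τ=1/2); S_0(τ)=8951/2608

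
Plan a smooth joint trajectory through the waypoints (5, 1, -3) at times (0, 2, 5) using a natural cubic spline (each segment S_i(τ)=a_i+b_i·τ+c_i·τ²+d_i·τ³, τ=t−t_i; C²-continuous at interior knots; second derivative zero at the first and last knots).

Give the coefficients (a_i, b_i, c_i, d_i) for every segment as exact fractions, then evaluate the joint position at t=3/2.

  seg 0: a=5 b=-32/15 c=0 d=1/30
  seg 1: a=1 b=-26/15 c=1/5 d=-1/45
S(3/2) = 153/80

Δ: Δ0=-2, Δ1=-4/3
row 1: diag=10, rhs=4; c'=3/10, d'=2/5
back: M1=2/5
M: M0=0, M1=2/5, M2=0
seg 0: a=5, c=M0/2=0, d=(M1−M0)/(6·2)=1/30, b=Δ0−h0·(2M0+M1)/6=-32/15
seg 1: a=1, c=M1/2=1/5, d=(M2−M1)/(6·3)=-1/45, b=Δ1−h1·(2M1+M2)/6=-26/15
t_q=3/2 → seg 0, τ=3/2; S=5+-32/15·τ+0·τ²+1/30·τ³=153/80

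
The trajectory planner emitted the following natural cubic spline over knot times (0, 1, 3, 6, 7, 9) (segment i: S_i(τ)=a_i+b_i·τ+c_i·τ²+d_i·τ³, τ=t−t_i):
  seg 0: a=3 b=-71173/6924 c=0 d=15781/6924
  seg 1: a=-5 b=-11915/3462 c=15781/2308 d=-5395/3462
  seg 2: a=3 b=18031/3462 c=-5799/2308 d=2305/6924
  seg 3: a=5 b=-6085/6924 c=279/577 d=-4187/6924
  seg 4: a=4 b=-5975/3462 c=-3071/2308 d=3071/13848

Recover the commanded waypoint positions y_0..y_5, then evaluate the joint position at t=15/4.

y_0=3 y_1=-5 y_2=3 y_3=5 y_4=4 y_5=-3
S(15/4) = 832109/147712

y_0 = S_0(0) = a_0 = 3
y_1 = S_1(0) = a_1 = -5
y_2 = S_2(0) = a_2 = 3
y_3 = S_3(0) = a_3 = 5
y_4 = S_4(0) = a_4 = 4
y_5 = S_4(2) = -3
t_q=15/4 is in segment 2 (τ=3/4); S_2(τ)=832109/147712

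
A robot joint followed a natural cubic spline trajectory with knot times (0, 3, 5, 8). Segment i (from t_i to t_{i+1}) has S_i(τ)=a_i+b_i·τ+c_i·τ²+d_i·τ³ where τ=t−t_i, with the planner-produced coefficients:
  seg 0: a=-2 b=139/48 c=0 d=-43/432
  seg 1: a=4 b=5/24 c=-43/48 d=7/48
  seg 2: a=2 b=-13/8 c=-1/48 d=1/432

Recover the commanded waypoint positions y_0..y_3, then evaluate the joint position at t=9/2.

y_0 = S_0(0) = a_0 = -2
y_1 = S_1(0) = a_1 = 4
y_2 = S_2(0) = a_2 = 2
y_3 = S_2(3) = -3
t_q=9/2 is in segment 1 (τ=3/2); S_1(τ)=357/128

y_0=-2 y_1=4 y_2=2 y_3=-3
S(9/2) = 357/128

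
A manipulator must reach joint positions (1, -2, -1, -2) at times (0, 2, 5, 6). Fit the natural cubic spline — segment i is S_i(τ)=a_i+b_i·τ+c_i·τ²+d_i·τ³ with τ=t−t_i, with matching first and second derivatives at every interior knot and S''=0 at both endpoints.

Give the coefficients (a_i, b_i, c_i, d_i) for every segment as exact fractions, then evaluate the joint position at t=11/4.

  seg 0: a=1 b=-863/426 c=0 d=28/213
  seg 1: a=-2 b=-191/426 c=56/71 d=-25/142
  seg 2: a=-1 b=-100/213 c=-113/142 d=113/426
S(11/4) = -17875/9088

Δ: Δ0=-3/2, Δ1=1/3, Δ2=-1
row 1: diag=10, rhs=11; c'=3/10, d'=11/10
row 2: denom=8−3·3/10=71/10; d'=(-8−3·11/10)/(71/10)=-113/71
back: M2=-113/71
back: M1=11/10−3/10·-113/71=112/71
M: M0=0, M1=112/71, M2=-113/71, M3=0
seg 0: a=1, c=M0/2=0, d=(M1−M0)/(6·2)=28/213, b=Δ0−h0·(2M0+M1)/6=-863/426
seg 1: a=-2, c=M1/2=56/71, d=(M2−M1)/(6·3)=-25/142, b=Δ1−h1·(2M1+M2)/6=-191/426
seg 2: a=-1, c=M2/2=-113/142, d=(M3−M2)/(6·1)=113/426, b=Δ2−h2·(2M2+M3)/6=-100/213
t_q=11/4 → seg 1, τ=3/4; S=-2+-191/426·τ+56/71·τ²+-25/142·τ³=-17875/9088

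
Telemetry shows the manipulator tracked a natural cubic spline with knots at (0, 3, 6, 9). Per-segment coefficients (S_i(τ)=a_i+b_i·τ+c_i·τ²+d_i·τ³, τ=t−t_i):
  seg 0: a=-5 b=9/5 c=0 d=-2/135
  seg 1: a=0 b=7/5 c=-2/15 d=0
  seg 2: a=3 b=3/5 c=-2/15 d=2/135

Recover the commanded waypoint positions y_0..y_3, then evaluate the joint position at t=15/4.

y_0 = S_0(0) = a_0 = -5
y_1 = S_1(0) = a_1 = 0
y_2 = S_2(0) = a_2 = 3
y_3 = S_2(3) = 4
t_q=15/4 is in segment 1 (τ=3/4); S_1(τ)=39/40

y_0=-5 y_1=0 y_2=3 y_3=4
S(15/4) = 39/40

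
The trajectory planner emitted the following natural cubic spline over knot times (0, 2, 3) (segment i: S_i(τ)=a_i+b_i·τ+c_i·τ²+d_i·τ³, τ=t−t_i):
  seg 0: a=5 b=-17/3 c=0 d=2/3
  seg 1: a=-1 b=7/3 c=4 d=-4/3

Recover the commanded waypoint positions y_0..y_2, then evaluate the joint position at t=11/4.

y_0=5 y_1=-1 y_2=4
S(11/4) = 39/16

y_0 = S_0(0) = a_0 = 5
y_1 = S_1(0) = a_1 = -1
y_2 = S_1(1) = 4
t_q=11/4 is in segment 1 (τ=3/4); S_1(τ)=39/16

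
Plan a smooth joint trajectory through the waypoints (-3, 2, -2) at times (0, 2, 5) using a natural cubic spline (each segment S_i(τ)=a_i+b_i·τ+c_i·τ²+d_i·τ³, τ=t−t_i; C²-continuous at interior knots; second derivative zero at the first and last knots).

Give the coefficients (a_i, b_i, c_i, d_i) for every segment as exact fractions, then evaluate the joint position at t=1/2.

Δ: Δ0=5/2, Δ1=-4/3
row 1: diag=10, rhs=-23; c'=3/10, d'=-23/10
back: M1=-23/10
M: M0=0, M1=-23/10, M2=0
seg 0: a=-3, c=M0/2=0, d=(M1−M0)/(6·2)=-23/120, b=Δ0−h0·(2M0+M1)/6=49/15
seg 1: a=2, c=M1/2=-23/20, d=(M2−M1)/(6·3)=23/180, b=Δ1−h1·(2M1+M2)/6=29/30
t_q=1/2 → seg 0, τ=1/2; S=-3+49/15·τ+0·τ²+-23/120·τ³=-89/64

  seg 0: a=-3 b=49/15 c=0 d=-23/120
  seg 1: a=2 b=29/30 c=-23/20 d=23/180
S(1/2) = -89/64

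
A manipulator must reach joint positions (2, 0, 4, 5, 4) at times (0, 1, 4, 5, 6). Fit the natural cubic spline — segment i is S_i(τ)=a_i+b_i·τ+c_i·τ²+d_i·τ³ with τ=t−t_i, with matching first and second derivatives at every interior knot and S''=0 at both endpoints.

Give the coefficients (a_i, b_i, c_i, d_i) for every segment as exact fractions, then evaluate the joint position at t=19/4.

Δ: Δ0=-2, Δ1=4/3, Δ2=1, Δ3=-1
row 1: diag=8, rhs=20; c'=3/8, d'=5/2
row 2: denom=8−3·3/8=55/8; d'=(-2−3·5/2)/(55/8)=-76/55
row 3: denom=4−1·8/55=212/55; d'=(-12−1·-76/55)/(212/55)=-146/53
back: M3=-146/53
back: M2=-76/55−8/55·-146/53=-52/53
back: M1=5/2−3/8·-52/53=152/53
M: M0=0, M1=152/53, M2=-52/53, M3=-146/53, M4=0
seg 0: a=2, c=M0/2=0, d=(M1−M0)/(6·1)=76/159, b=Δ0−h0·(2M0+M1)/6=-394/159
seg 1: a=0, c=M1/2=76/53, d=(M2−M1)/(6·3)=-34/159, b=Δ1−h1·(2M1+M2)/6=-166/159
seg 2: a=4, c=M2/2=-26/53, d=(M3−M2)/(6·1)=-47/159, b=Δ2−h2·(2M2+M3)/6=284/159
seg 3: a=5, c=M3/2=-73/53, d=(M4−M3)/(6·1)=73/159, b=Δ3−h3·(2M3+M4)/6=-13/159
t_q=19/4 → seg 2, τ=3/4; S=4+284/159·τ+-26/53·τ²+-47/159·τ³=16753/3392

  seg 0: a=2 b=-394/159 c=0 d=76/159
  seg 1: a=0 b=-166/159 c=76/53 d=-34/159
  seg 2: a=4 b=284/159 c=-26/53 d=-47/159
  seg 3: a=5 b=-13/159 c=-73/53 d=73/159
S(19/4) = 16753/3392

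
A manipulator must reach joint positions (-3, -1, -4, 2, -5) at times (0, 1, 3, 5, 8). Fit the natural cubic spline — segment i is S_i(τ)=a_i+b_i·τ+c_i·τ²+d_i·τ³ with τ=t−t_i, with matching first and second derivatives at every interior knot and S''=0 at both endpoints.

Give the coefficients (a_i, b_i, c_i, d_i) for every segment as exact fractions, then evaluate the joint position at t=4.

  seg 0: a=-3 b=907/312 c=0 d=-283/312
  seg 1: a=-1 b=29/156 c=-283/104 d=293/312
  seg 2: a=-4 b=89/156 c=303/104 d=-265/312
  seg 3: a=2 b=317/156 c=-227/104 d=227/936
S(4) = -71/52

Δ: Δ0=2, Δ1=-3/2, Δ2=3, Δ3=-7/3
row 1: diag=6, rhs=-21; c'=1/3, d'=-7/2
row 2: denom=8−2·1/3=22/3; d'=(27−2·-7/2)/(22/3)=51/11
row 3: denom=10−2·3/11=104/11; d'=(-32−2·51/11)/(104/11)=-227/52
back: M3=-227/52
back: M2=51/11−3/11·-227/52=303/52
back: M1=-7/2−1/3·303/52=-283/52
M: M0=0, M1=-283/52, M2=303/52, M3=-227/52, M4=0
seg 0: a=-3, c=M0/2=0, d=(M1−M0)/(6·1)=-283/312, b=Δ0−h0·(2M0+M1)/6=907/312
seg 1: a=-1, c=M1/2=-283/104, d=(M2−M1)/(6·2)=293/312, b=Δ1−h1·(2M1+M2)/6=29/156
seg 2: a=-4, c=M2/2=303/104, d=(M3−M2)/(6·2)=-265/312, b=Δ2−h2·(2M2+M3)/6=89/156
seg 3: a=2, c=M3/2=-227/104, d=(M4−M3)/(6·3)=227/936, b=Δ3−h3·(2M3+M4)/6=317/156
t_q=4 → seg 2, τ=1; S=-4+89/156·τ+303/104·τ²+-265/312·τ³=-71/52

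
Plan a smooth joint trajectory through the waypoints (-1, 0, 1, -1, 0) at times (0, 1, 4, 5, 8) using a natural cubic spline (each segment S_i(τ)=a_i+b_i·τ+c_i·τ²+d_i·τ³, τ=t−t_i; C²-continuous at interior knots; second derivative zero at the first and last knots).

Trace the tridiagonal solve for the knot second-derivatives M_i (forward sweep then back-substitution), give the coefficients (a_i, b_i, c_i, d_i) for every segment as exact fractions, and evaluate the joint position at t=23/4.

  seg 0: a=-1 b=137/144 c=0 d=7/144
  seg 1: a=0 b=79/72 c=7/48 d=-173/1296
  seg 2: a=1 b=-235/144 c=-19/18 d=11/16
  seg 3: a=-1 b=-121/72 c=145/144 d=-145/1296
S(23/4) = -1783/1024

Δ: Δ0=1, Δ1=1/3, Δ2=-2, Δ3=1/3
row 1: diag=8, rhs=-4; c'=3/8, d'=-1/2
row 2: denom=8−3·3/8=55/8; d'=(-14−3·-1/2)/(55/8)=-20/11
row 3: denom=8−1·8/55=432/55; d'=(14−1·-20/11)/(432/55)=145/72
back: M3=145/72
back: M2=-20/11−8/55·145/72=-19/9
back: M1=-1/2−3/8·-19/9=7/24
M: M0=0, M1=7/24, M2=-19/9, M3=145/72, M4=0
seg 0: a=-1, c=M0/2=0, d=(M1−M0)/(6·1)=7/144, b=Δ0−h0·(2M0+M1)/6=137/144
seg 1: a=0, c=M1/2=7/48, d=(M2−M1)/(6·3)=-173/1296, b=Δ1−h1·(2M1+M2)/6=79/72
seg 2: a=1, c=M2/2=-19/18, d=(M3−M2)/(6·1)=11/16, b=Δ2−h2·(2M2+M3)/6=-235/144
seg 3: a=-1, c=M3/2=145/144, d=(M4−M3)/(6·3)=-145/1296, b=Δ3−h3·(2M3+M4)/6=-121/72
t_q=23/4 → seg 3, τ=3/4; S=-1+-121/72·τ+145/144·τ²+-145/1296·τ³=-1783/1024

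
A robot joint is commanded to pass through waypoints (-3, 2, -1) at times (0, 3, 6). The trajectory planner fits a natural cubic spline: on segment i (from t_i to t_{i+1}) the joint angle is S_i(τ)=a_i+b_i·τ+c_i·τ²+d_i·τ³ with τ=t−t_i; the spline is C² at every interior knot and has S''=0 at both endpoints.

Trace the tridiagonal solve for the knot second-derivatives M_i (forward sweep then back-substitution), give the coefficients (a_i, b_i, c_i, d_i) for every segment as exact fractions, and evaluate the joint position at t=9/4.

  seg 0: a=-3 b=7/3 c=0 d=-2/27
  seg 1: a=2 b=1/3 c=-2/3 d=2/27
S(9/4) = 45/32

Δ: Δ0=5/3, Δ1=-1
row 1: diag=12, rhs=-16; c'=1/4, d'=-4/3
back: M1=-4/3
M: M0=0, M1=-4/3, M2=0
seg 0: a=-3, c=M0/2=0, d=(M1−M0)/(6·3)=-2/27, b=Δ0−h0·(2M0+M1)/6=7/3
seg 1: a=2, c=M1/2=-2/3, d=(M2−M1)/(6·3)=2/27, b=Δ1−h1·(2M1+M2)/6=1/3
t_q=9/4 → seg 0, τ=9/4; S=-3+7/3·τ+0·τ²+-2/27·τ³=45/32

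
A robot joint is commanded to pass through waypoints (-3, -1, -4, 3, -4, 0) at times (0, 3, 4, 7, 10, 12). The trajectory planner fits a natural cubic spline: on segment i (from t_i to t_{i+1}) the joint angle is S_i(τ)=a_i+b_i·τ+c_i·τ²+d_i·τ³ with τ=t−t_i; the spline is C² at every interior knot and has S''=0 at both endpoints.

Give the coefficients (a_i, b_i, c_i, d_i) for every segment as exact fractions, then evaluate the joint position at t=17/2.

Δ: Δ0=2/3, Δ1=-3, Δ2=7/3, Δ3=-7/3, Δ4=2
row 1: diag=8, rhs=-22; c'=1/8, d'=-11/4
row 2: denom=8−1·1/8=63/8; d'=(32−1·-11/4)/(63/8)=278/63
row 3: denom=12−3·8/21=76/7; d'=(-28−3·278/63)/(76/7)=-433/114
row 4: denom=10−3·21/76=697/76; d'=(26−3·-433/114)/(697/76)=2842/697
back: M4=2842/697
back: M3=-433/114−21/76·2842/697=-10298/2091
back: M2=278/63−8/21·-10298/2091=13150/2091
back: M1=-11/4−1/8·13150/2091=-7394/2091
M: M0=0, M1=-7394/2091, M2=13150/2091, M3=-10298/2091, M4=2842/697, M5=0
seg 0: a=-3, c=M0/2=0, d=(M1−M0)/(6·3)=-3697/18819, b=Δ0−h0·(2M0+M1)/6=1697/697
seg 1: a=-1, c=M1/2=-3697/2091, d=(M2−M1)/(6·1)=3424/2091, b=Δ1−h1·(2M1+M2)/6=-2000/697
seg 2: a=-4, c=M2/2=6575/2091, d=(M3−M2)/(6·3)=-3908/6273, b=Δ2−h2·(2M2+M3)/6=-3122/2091
seg 3: a=3, c=M3/2=-5149/2091, d=(M4−M3)/(6·3)=9412/18819, b=Δ3−h3·(2M3+M4)/6=68/123
seg 4: a=-4, c=M4/2=1421/697, d=(M5−M4)/(6·2)=-1421/4182, b=Δ4−h4·(2M4+M5)/6=-1502/2091
t_q=17/2 → seg 3, τ=3/2; S=3+68/123·τ+-5149/2091·τ²+9412/18819·τ³=-65/2788

  seg 0: a=-3 b=1697/697 c=0 d=-3697/18819
  seg 1: a=-1 b=-2000/697 c=-3697/2091 d=3424/2091
  seg 2: a=-4 b=-3122/2091 c=6575/2091 d=-3908/6273
  seg 3: a=3 b=68/123 c=-5149/2091 d=9412/18819
  seg 4: a=-4 b=-1502/2091 c=1421/697 d=-1421/4182
S(17/2) = -65/2788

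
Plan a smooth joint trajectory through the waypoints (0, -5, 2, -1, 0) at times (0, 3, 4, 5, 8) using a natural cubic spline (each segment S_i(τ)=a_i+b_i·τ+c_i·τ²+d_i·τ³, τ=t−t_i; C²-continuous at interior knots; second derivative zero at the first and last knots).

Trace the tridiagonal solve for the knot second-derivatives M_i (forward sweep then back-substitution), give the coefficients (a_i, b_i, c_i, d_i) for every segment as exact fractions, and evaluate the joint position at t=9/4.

  seg 0: a=0 b=-91/15 c=0 d=22/45
  seg 1: a=-5 b=107/15 c=22/5 d=-68/15
  seg 2: a=2 b=7/3 c=-46/5 d=58/15
  seg 3: a=-1 b=-67/15 c=12/5 d=-4/15
S(9/4) = -1293/160

Δ: Δ0=-5/3, Δ1=7, Δ2=-3, Δ3=1/3
row 1: diag=8, rhs=52; c'=1/8, d'=13/2
row 2: denom=4−1·1/8=31/8; d'=(-60−1·13/2)/(31/8)=-532/31
row 3: denom=8−1·8/31=240/31; d'=(20−1·-532/31)/(240/31)=24/5
back: M3=24/5
back: M2=-532/31−8/31·24/5=-92/5
back: M1=13/2−1/8·-92/5=44/5
M: M0=0, M1=44/5, M2=-92/5, M3=24/5, M4=0
seg 0: a=0, c=M0/2=0, d=(M1−M0)/(6·3)=22/45, b=Δ0−h0·(2M0+M1)/6=-91/15
seg 1: a=-5, c=M1/2=22/5, d=(M2−M1)/(6·1)=-68/15, b=Δ1−h1·(2M1+M2)/6=107/15
seg 2: a=2, c=M2/2=-46/5, d=(M3−M2)/(6·1)=58/15, b=Δ2−h2·(2M2+M3)/6=7/3
seg 3: a=-1, c=M3/2=12/5, d=(M4−M3)/(6·3)=-4/15, b=Δ3−h3·(2M3+M4)/6=-67/15
t_q=9/4 → seg 0, τ=9/4; S=0+-91/15·τ+0·τ²+22/45·τ³=-1293/160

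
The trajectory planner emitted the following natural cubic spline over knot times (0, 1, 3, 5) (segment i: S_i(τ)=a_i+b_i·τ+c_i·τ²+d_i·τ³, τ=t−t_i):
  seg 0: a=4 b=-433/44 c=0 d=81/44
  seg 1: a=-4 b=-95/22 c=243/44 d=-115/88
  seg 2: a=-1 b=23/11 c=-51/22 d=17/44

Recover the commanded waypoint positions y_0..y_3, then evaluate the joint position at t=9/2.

y_0 = S_0(0) = a_0 = 4
y_1 = S_1(0) = a_1 = -4
y_2 = S_2(0) = a_2 = -1
y_3 = S_2(2) = -3
t_q=9/2 is in segment 2 (τ=3/2); S_2(τ)=-625/352

y_0=4 y_1=-4 y_2=-1 y_3=-3
S(9/2) = -625/352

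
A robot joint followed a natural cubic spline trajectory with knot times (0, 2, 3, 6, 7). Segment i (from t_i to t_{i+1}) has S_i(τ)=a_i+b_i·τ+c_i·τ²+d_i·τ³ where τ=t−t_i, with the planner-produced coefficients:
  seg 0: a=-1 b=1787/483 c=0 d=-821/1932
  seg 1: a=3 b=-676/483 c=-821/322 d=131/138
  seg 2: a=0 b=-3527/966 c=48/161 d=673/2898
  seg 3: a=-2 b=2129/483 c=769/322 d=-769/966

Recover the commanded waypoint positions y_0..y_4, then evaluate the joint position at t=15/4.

y_0 = S_0(0) = a_0 = -1
y_1 = S_1(0) = a_1 = 3
y_2 = S_2(0) = a_2 = 0
y_3 = S_3(0) = a_3 = -2
y_4 = S_3(1) = 4
t_q=15/4 is in segment 2 (τ=3/4); S_2(τ)=-50957/20608

y_0=-1 y_1=3 y_2=0 y_3=-2 y_4=4
S(15/4) = -50957/20608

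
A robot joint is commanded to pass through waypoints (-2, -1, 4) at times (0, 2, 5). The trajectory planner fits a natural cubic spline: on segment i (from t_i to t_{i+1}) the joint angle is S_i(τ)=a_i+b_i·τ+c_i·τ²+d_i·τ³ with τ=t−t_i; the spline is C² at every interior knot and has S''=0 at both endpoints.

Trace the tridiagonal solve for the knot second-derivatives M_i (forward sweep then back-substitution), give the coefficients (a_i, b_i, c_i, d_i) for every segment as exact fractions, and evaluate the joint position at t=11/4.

Δ: Δ0=1/2, Δ1=5/3
row 1: diag=10, rhs=7; c'=3/10, d'=7/10
back: M1=7/10
M: M0=0, M1=7/10, M2=0
seg 0: a=-2, c=M0/2=0, d=(M1−M0)/(6·2)=7/120, b=Δ0−h0·(2M0+M1)/6=4/15
seg 1: a=-1, c=M1/2=7/20, d=(M2−M1)/(6·3)=-7/180, b=Δ1−h1·(2M1+M2)/6=29/30
t_q=11/4 → seg 1, τ=3/4; S=-1+29/30·τ+7/20·τ²+-7/180·τ³=-121/1280

  seg 0: a=-2 b=4/15 c=0 d=7/120
  seg 1: a=-1 b=29/30 c=7/20 d=-7/180
S(11/4) = -121/1280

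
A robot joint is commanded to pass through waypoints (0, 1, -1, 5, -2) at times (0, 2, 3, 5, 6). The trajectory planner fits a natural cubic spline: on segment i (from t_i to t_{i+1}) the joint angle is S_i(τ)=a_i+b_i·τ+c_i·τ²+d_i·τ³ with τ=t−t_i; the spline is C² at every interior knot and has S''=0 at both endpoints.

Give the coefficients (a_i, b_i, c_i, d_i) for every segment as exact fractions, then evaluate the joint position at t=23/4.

Δ: Δ0=1/2, Δ1=-2, Δ2=3, Δ3=-7
row 1: diag=6, rhs=-15; c'=1/6, d'=-5/2
row 2: denom=6−1·1/6=35/6; d'=(30−1·-5/2)/(35/6)=39/7
row 3: denom=6−2·12/35=186/35; d'=(-60−2·39/7)/(186/35)=-415/31
back: M3=-415/31
back: M2=39/7−12/35·-415/31=315/31
back: M1=-5/2−1/6·315/31=-130/31
M: M0=0, M1=-130/31, M2=315/31, M3=-415/31, M4=0
seg 0: a=0, c=M0/2=0, d=(M1−M0)/(6·2)=-65/186, b=Δ0−h0·(2M0+M1)/6=353/186
seg 1: a=1, c=M1/2=-65/31, d=(M2−M1)/(6·1)=445/186, b=Δ1−h1·(2M1+M2)/6=-427/186
seg 2: a=-1, c=M2/2=315/62, d=(M3−M2)/(6·2)=-365/186, b=Δ2−h2·(2M2+M3)/6=64/93
seg 3: a=5, c=M3/2=-415/62, d=(M4−M3)/(6·1)=415/186, b=Δ3−h3·(2M3+M4)/6=-236/93
t_q=23/4 → seg 3, τ=3/4; S=5+-236/93·τ+-415/62·τ²+415/186·τ³=1083/3968

  seg 0: a=0 b=353/186 c=0 d=-65/186
  seg 1: a=1 b=-427/186 c=-65/31 d=445/186
  seg 2: a=-1 b=64/93 c=315/62 d=-365/186
  seg 3: a=5 b=-236/93 c=-415/62 d=415/186
S(23/4) = 1083/3968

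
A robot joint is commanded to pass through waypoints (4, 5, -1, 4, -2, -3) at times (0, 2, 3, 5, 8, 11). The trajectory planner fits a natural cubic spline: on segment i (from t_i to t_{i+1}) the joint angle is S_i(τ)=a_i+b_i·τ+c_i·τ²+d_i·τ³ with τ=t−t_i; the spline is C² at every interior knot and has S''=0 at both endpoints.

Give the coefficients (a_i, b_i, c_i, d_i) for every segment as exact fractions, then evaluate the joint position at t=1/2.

Δ: Δ0=1/2, Δ1=-6, Δ2=5/2, Δ3=-2, Δ4=-1/3
row 1: diag=6, rhs=-39; c'=1/6, d'=-13/2
row 2: denom=6−1·1/6=35/6; d'=(51−1·-13/2)/(35/6)=69/7
row 3: denom=10−2·12/35=326/35; d'=(-27−2·69/7)/(326/35)=-1635/326
row 4: denom=12−3·105/326=3597/326; d'=(10−3·-1635/326)/(3597/326)=8165/3597
back: M4=8165/3597
back: M3=-1635/326−105/326·8165/3597=-6890/1199
back: M2=69/7−12/35·-6890/1199=14181/1199
back: M1=-13/2−1/6·14181/1199=-10157/1199
M: M0=0, M1=-10157/1199, M2=14181/1199, M3=-6890/1199, M4=8165/3597, M5=0
seg 0: a=4, c=M0/2=0, d=(M1−M0)/(6·2)=-10157/14388, b=Δ0−h0·(2M0+M1)/6=23911/7194
seg 1: a=5, c=M1/2=-10157/2398, d=(M2−M1)/(6·1)=12169/3597, b=Δ1−h1·(2M1+M2)/6=-37031/7194
seg 2: a=-1, c=M2/2=14181/2398, d=(M3−M2)/(6·2)=-21071/14388, b=Δ2−h2·(2M2+M3)/6=-2269/654
seg 3: a=4, c=M3/2=-3445/1199, d=(M4−M3)/(6·3)=28835/64746, b=Δ3−h3·(2M3+M4)/6=18787/7194
seg 4: a=-2, c=M4/2=8165/7194, d=(M5−M4)/(6·3)=-8165/64746, b=Δ4−h4·(2M4+M5)/6=-9364/3597
t_q=1/2 → seg 0, τ=1/2; S=4+23911/7194·τ+0·τ²+-10157/14388·τ³=213849/38368

  seg 0: a=4 b=23911/7194 c=0 d=-10157/14388
  seg 1: a=5 b=-37031/7194 c=-10157/2398 d=12169/3597
  seg 2: a=-1 b=-2269/654 c=14181/2398 d=-21071/14388
  seg 3: a=4 b=18787/7194 c=-3445/1199 d=28835/64746
  seg 4: a=-2 b=-9364/3597 c=8165/7194 d=-8165/64746
S(1/2) = 213849/38368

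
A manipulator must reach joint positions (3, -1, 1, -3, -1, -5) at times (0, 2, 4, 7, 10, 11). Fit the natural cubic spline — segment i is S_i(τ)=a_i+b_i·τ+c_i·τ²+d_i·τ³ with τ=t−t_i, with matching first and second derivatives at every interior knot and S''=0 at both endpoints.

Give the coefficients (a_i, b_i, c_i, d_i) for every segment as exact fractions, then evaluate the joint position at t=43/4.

Δ: Δ0=-2, Δ1=1, Δ2=-4/3, Δ3=2/3, Δ4=-4
row 1: diag=8, rhs=18; c'=1/4, d'=9/4
row 2: denom=10−2·1/4=19/2; d'=(-14−2·9/4)/(19/2)=-37/19
row 3: denom=12−3·6/19=210/19; d'=(12−3·-37/19)/(210/19)=113/70
row 4: denom=8−3·19/70=503/70; d'=(-28−3·113/70)/(503/70)=-2299/503
back: M4=-2299/503
back: M3=113/70−19/70·-2299/503=1436/503
back: M2=-37/19−6/19·1436/503=-1433/503
back: M1=9/4−1/4·-1433/503=1490/503
M: M0=0, M1=1490/503, M2=-1433/503, M3=1436/503, M4=-2299/503, M5=0
seg 0: a=3, c=M0/2=0, d=(M1−M0)/(6·2)=745/3018, b=Δ0−h0·(2M0+M1)/6=-4508/1509
seg 1: a=-1, c=M1/2=745/503, d=(M2−M1)/(6·2)=-2923/6036, b=Δ1−h1·(2M1+M2)/6=-38/1509
seg 2: a=1, c=M2/2=-1433/1006, d=(M3−M2)/(6·3)=2869/9054, b=Δ2−h2·(2M2+M3)/6=133/1509
seg 3: a=-3, c=M3/2=718/503, d=(M4−M3)/(6·3)=-415/1006, b=Δ3−h3·(2M3+M4)/6=293/3018
seg 4: a=-1, c=M4/2=-2299/1006, d=(M5−M4)/(6·1)=2299/3018, b=Δ4−h4·(2M4+M5)/6=-3737/1509
t_q=43/4 → seg 4, τ=3/4; S=-1+-3737/1509·τ+-2299/1006·τ²+2299/3018·τ³=-246041/64384

  seg 0: a=3 b=-4508/1509 c=0 d=745/3018
  seg 1: a=-1 b=-38/1509 c=745/503 d=-2923/6036
  seg 2: a=1 b=133/1509 c=-1433/1006 d=2869/9054
  seg 3: a=-3 b=293/3018 c=718/503 d=-415/1006
  seg 4: a=-1 b=-3737/1509 c=-2299/1006 d=2299/3018
S(43/4) = -246041/64384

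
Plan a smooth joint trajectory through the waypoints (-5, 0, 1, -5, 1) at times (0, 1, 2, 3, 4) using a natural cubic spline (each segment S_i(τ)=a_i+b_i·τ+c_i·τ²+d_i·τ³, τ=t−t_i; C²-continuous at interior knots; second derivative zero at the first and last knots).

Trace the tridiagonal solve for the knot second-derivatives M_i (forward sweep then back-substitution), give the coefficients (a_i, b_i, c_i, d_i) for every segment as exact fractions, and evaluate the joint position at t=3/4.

  seg 0: a=-5 b=75/14 c=0 d=-5/14
  seg 1: a=0 b=30/7 c=-15/14 d=-31/14
  seg 2: a=1 b=-9/2 c=-54/7 d=87/14
  seg 3: a=-5 b=-9/7 c=153/14 d=-51/14
S(3/4) = -145/128

Δ: Δ0=5, Δ1=1, Δ2=-6, Δ3=6
row 1: diag=4, rhs=-24; c'=1/4, d'=-6
row 2: denom=4−1·1/4=15/4; d'=(-42−1·-6)/(15/4)=-48/5
row 3: denom=4−1·4/15=56/15; d'=(72−1·-48/5)/(56/15)=153/7
back: M3=153/7
back: M2=-48/5−4/15·153/7=-108/7
back: M1=-6−1/4·-108/7=-15/7
M: M0=0, M1=-15/7, M2=-108/7, M3=153/7, M4=0
seg 0: a=-5, c=M0/2=0, d=(M1−M0)/(6·1)=-5/14, b=Δ0−h0·(2M0+M1)/6=75/14
seg 1: a=0, c=M1/2=-15/14, d=(M2−M1)/(6·1)=-31/14, b=Δ1−h1·(2M1+M2)/6=30/7
seg 2: a=1, c=M2/2=-54/7, d=(M3−M2)/(6·1)=87/14, b=Δ2−h2·(2M2+M3)/6=-9/2
seg 3: a=-5, c=M3/2=153/14, d=(M4−M3)/(6·1)=-51/14, b=Δ3−h3·(2M3+M4)/6=-9/7
t_q=3/4 → seg 0, τ=3/4; S=-5+75/14·τ+0·τ²+-5/14·τ³=-145/128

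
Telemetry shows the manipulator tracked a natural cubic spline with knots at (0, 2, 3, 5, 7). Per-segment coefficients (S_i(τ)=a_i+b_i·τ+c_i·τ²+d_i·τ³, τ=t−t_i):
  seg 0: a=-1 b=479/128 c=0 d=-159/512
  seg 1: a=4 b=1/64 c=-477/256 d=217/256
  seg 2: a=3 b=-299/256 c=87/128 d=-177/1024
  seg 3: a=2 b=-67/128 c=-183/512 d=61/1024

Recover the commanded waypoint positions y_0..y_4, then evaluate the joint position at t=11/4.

y_0 = S_0(0) = a_0 = -1
y_1 = S_1(0) = a_1 = 4
y_2 = S_2(0) = a_2 = 3
y_3 = S_3(0) = a_3 = 2
y_4 = S_3(2) = 0
t_q=11/4 is in segment 1 (τ=3/4); S_1(τ)=54415/16384

y_0=-1 y_1=4 y_2=3 y_3=2 y_4=0
S(11/4) = 54415/16384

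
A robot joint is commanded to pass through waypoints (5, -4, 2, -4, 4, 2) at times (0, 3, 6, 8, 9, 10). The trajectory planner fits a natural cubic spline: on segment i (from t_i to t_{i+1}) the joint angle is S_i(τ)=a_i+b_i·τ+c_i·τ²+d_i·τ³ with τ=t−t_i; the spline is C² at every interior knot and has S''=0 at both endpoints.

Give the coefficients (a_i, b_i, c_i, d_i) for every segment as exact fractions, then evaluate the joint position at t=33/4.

  seg 0: a=5 b=-4100/787 c=0 d=1739/7083
  seg 1: a=-4 b=1117/787 c=1739/787 d=-4760/7083
  seg 2: a=2 b=-2729/787 c=-3021/787 d=3205/1574
  seg 3: a=-4 b=4417/787 c=6594/787 d=-4715/787
  seg 4: a=4 b=3460/787 c=-7551/787 d=2517/787
S(33/4) = -109139/50368

Δ: Δ0=-3, Δ1=2, Δ2=-3, Δ3=8, Δ4=-2
row 1: diag=12, rhs=30; c'=1/4, d'=5/2
row 2: denom=10−3·1/4=37/4; d'=(-30−3·5/2)/(37/4)=-150/37
row 3: denom=6−2·8/37=206/37; d'=(66−2·-150/37)/(206/37)=1371/103
row 4: denom=4−1·37/206=787/206; d'=(-60−1·1371/103)/(787/206)=-15102/787
back: M4=-15102/787
back: M3=1371/103−37/206·-15102/787=13188/787
back: M2=-150/37−8/37·13188/787=-6042/787
back: M1=5/2−1/4·-6042/787=3478/787
M: M0=0, M1=3478/787, M2=-6042/787, M3=13188/787, M4=-15102/787, M5=0
seg 0: a=5, c=M0/2=0, d=(M1−M0)/(6·3)=1739/7083, b=Δ0−h0·(2M0+M1)/6=-4100/787
seg 1: a=-4, c=M1/2=1739/787, d=(M2−M1)/(6·3)=-4760/7083, b=Δ1−h1·(2M1+M2)/6=1117/787
seg 2: a=2, c=M2/2=-3021/787, d=(M3−M2)/(6·2)=3205/1574, b=Δ2−h2·(2M2+M3)/6=-2729/787
seg 3: a=-4, c=M3/2=6594/787, d=(M4−M3)/(6·1)=-4715/787, b=Δ3−h3·(2M3+M4)/6=4417/787
seg 4: a=4, c=M4/2=-7551/787, d=(M5−M4)/(6·1)=2517/787, b=Δ4−h4·(2M4+M5)/6=3460/787
t_q=33/4 → seg 3, τ=1/4; S=-4+4417/787·τ+6594/787·τ²+-4715/787·τ³=-109139/50368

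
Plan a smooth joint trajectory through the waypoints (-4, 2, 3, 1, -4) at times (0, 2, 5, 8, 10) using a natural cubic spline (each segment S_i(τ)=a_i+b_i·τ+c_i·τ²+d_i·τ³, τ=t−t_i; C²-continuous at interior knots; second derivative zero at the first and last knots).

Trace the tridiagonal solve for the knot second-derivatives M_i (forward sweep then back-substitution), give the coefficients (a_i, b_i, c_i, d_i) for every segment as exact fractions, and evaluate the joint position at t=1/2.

Δ: Δ0=3, Δ1=1/3, Δ2=-2/3, Δ3=-5/2
row 1: diag=10, rhs=-16; c'=3/10, d'=-8/5
row 2: denom=12−3·3/10=111/10; d'=(-6−3·-8/5)/(111/10)=-4/37
row 3: denom=10−3·10/37=340/37; d'=(-11−3·-4/37)/(340/37)=-79/68
back: M3=-79/68
back: M2=-4/37−10/37·-79/68=7/34
back: M1=-8/5−3/10·7/34=-113/68
M: M0=0, M1=-113/68, M2=7/34, M3=-79/68, M4=0
seg 0: a=-4, c=M0/2=0, d=(M1−M0)/(6·2)=-113/816, b=Δ0−h0·(2M0+M1)/6=725/204
seg 1: a=2, c=M1/2=-113/136, d=(M2−M1)/(6·3)=127/1224, b=Δ1−h1·(2M1+M2)/6=193/102
seg 2: a=3, c=M2/2=7/68, d=(M3−M2)/(6·3)=-31/408, b=Δ2−h2·(2M2+M3)/6=-7/24
seg 3: a=1, c=M3/2=-79/136, d=(M4−M3)/(6·2)=79/816, b=Δ3−h3·(2M3+M4)/6=-88/51
t_q=1/2 → seg 0, τ=1/2; S=-4+725/204·τ+0·τ²+-113/816·τ³=-4875/2176

  seg 0: a=-4 b=725/204 c=0 d=-113/816
  seg 1: a=2 b=193/102 c=-113/136 d=127/1224
  seg 2: a=3 b=-7/24 c=7/68 d=-31/408
  seg 3: a=1 b=-88/51 c=-79/136 d=79/816
S(1/2) = -4875/2176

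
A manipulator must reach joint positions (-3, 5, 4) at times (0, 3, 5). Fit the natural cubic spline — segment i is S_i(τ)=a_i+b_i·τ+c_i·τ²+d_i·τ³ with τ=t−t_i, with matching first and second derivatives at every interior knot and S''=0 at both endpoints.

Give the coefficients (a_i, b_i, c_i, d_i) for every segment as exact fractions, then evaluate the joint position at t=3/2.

  seg 0: a=-3 b=217/60 c=0 d=-19/180
  seg 1: a=5 b=23/30 c=-19/20 d=19/120
S(3/2) = 331/160

Δ: Δ0=8/3, Δ1=-1/2
row 1: diag=10, rhs=-19; c'=1/5, d'=-19/10
back: M1=-19/10
M: M0=0, M1=-19/10, M2=0
seg 0: a=-3, c=M0/2=0, d=(M1−M0)/(6·3)=-19/180, b=Δ0−h0·(2M0+M1)/6=217/60
seg 1: a=5, c=M1/2=-19/20, d=(M2−M1)/(6·2)=19/120, b=Δ1−h1·(2M1+M2)/6=23/30
t_q=3/2 → seg 0, τ=3/2; S=-3+217/60·τ+0·τ²+-19/180·τ³=331/160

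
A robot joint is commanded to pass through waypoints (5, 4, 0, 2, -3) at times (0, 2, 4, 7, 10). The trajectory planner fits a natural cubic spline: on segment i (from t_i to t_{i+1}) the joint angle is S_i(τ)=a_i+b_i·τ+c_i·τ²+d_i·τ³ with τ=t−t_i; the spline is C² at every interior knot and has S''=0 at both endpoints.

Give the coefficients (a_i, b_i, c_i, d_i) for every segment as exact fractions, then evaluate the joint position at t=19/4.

  seg 0: a=5 b=23/280 c=0 d=-163/1120
  seg 1: a=4 b=-233/140 c=-489/560 d=79/224
  seg 2: a=0 b=-37/40 c=87/70 d=-359/1512
  seg 3: a=2 b=17/140 c=-751/840 d=751/7560
S(19/4) = -1699/17920

Δ: Δ0=-1/2, Δ1=-2, Δ2=2/3, Δ3=-5/3
row 1: diag=8, rhs=-9; c'=1/4, d'=-9/8
row 2: denom=10−2·1/4=19/2; d'=(16−2·-9/8)/(19/2)=73/38
row 3: denom=12−3·6/19=210/19; d'=(-14−3·73/38)/(210/19)=-751/420
back: M3=-751/420
back: M2=73/38−6/19·-751/420=87/35
back: M1=-9/8−1/4·87/35=-489/280
M: M0=0, M1=-489/280, M2=87/35, M3=-751/420, M4=0
seg 0: a=5, c=M0/2=0, d=(M1−M0)/(6·2)=-163/1120, b=Δ0−h0·(2M0+M1)/6=23/280
seg 1: a=4, c=M1/2=-489/560, d=(M2−M1)/(6·2)=79/224, b=Δ1−h1·(2M1+M2)/6=-233/140
seg 2: a=0, c=M2/2=87/70, d=(M3−M2)/(6·3)=-359/1512, b=Δ2−h2·(2M2+M3)/6=-37/40
seg 3: a=2, c=M3/2=-751/840, d=(M4−M3)/(6·3)=751/7560, b=Δ3−h3·(2M3+M4)/6=17/140
t_q=19/4 → seg 2, τ=3/4; S=0+-37/40·τ+87/70·τ²+-359/1512·τ³=-1699/17920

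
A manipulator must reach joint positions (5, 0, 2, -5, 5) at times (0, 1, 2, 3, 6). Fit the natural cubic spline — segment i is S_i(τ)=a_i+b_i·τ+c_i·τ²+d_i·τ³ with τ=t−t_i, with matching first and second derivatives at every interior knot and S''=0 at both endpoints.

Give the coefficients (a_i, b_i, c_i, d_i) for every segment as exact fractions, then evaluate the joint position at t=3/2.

Δ: Δ0=-5, Δ1=2, Δ2=-7, Δ3=10/3
row 1: diag=4, rhs=42; c'=1/4, d'=21/2
row 2: denom=4−1·1/4=15/4; d'=(-54−1·21/2)/(15/4)=-86/5
row 3: denom=8−1·4/15=116/15; d'=(62−1·-86/5)/(116/15)=297/29
back: M3=297/29
back: M2=-86/5−4/15·297/29=-578/29
back: M1=21/2−1/4·-578/29=449/29
M: M0=0, M1=449/29, M2=-578/29, M3=297/29, M4=0
seg 0: a=5, c=M0/2=0, d=(M1−M0)/(6·1)=449/174, b=Δ0−h0·(2M0+M1)/6=-1319/174
seg 1: a=0, c=M1/2=449/58, d=(M2−M1)/(6·1)=-1027/174, b=Δ1−h1·(2M1+M2)/6=14/87
seg 2: a=2, c=M2/2=-289/29, d=(M3−M2)/(6·1)=875/174, b=Δ2−h2·(2M2+M3)/6=-359/174
seg 3: a=-5, c=M3/2=297/58, d=(M4−M3)/(6·3)=-33/58, b=Δ3−h3·(2M3+M4)/6=-601/87
t_q=3/2 → seg 1, τ=1/2; S=0+14/87·τ+449/58·τ²+-1027/174·τ³=593/464

  seg 0: a=5 b=-1319/174 c=0 d=449/174
  seg 1: a=0 b=14/87 c=449/58 d=-1027/174
  seg 2: a=2 b=-359/174 c=-289/29 d=875/174
  seg 3: a=-5 b=-601/87 c=297/58 d=-33/58
S(3/2) = 593/464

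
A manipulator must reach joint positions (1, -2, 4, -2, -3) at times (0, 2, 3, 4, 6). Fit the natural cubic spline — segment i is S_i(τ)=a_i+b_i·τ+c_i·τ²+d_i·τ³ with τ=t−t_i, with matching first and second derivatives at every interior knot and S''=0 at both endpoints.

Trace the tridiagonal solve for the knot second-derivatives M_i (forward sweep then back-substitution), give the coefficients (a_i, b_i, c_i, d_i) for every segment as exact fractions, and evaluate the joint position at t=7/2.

Δ: Δ0=-3/2, Δ1=6, Δ2=-6, Δ3=-1/2
row 1: diag=6, rhs=45; c'=1/6, d'=15/2
row 2: denom=4−1·1/6=23/6; d'=(-72−1·15/2)/(23/6)=-477/23
row 3: denom=6−1·6/23=132/23; d'=(33−1·-477/23)/(132/23)=103/11
back: M3=103/11
back: M2=-477/23−6/23·103/11=-255/11
back: M1=15/2−1/6·-255/11=125/11
M: M0=0, M1=125/11, M2=-255/11, M3=103/11, M4=0
seg 0: a=1, c=M0/2=0, d=(M1−M0)/(6·2)=125/132, b=Δ0−h0·(2M0+M1)/6=-349/66
seg 1: a=-2, c=M1/2=125/22, d=(M2−M1)/(6·1)=-190/33, b=Δ1−h1·(2M1+M2)/6=401/66
seg 2: a=4, c=M2/2=-255/22, d=(M3−M2)/(6·1)=179/33, b=Δ2−h2·(2M2+M3)/6=1/6
seg 3: a=-2, c=M3/2=103/22, d=(M4−M3)/(6·2)=-103/132, b=Δ3−h3·(2M3+M4)/6=-445/66
t_q=7/2 → seg 2, τ=1/2; S=4+1/6·τ+-255/22·τ²+179/33·τ³=41/22

  seg 0: a=1 b=-349/66 c=0 d=125/132
  seg 1: a=-2 b=401/66 c=125/22 d=-190/33
  seg 2: a=4 b=1/6 c=-255/22 d=179/33
  seg 3: a=-2 b=-445/66 c=103/22 d=-103/132
S(7/2) = 41/22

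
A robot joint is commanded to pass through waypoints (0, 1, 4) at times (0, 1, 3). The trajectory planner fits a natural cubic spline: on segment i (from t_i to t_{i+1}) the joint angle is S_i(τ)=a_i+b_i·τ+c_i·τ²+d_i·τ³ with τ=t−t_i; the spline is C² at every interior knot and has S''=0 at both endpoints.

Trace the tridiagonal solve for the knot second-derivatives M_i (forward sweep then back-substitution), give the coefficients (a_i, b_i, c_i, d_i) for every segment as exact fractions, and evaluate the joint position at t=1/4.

  seg 0: a=0 b=11/12 c=0 d=1/12
  seg 1: a=1 b=7/6 c=1/4 d=-1/24
S(1/4) = 59/256

Δ: Δ0=1, Δ1=3/2
row 1: diag=6, rhs=3; c'=1/3, d'=1/2
back: M1=1/2
M: M0=0, M1=1/2, M2=0
seg 0: a=0, c=M0/2=0, d=(M1−M0)/(6·1)=1/12, b=Δ0−h0·(2M0+M1)/6=11/12
seg 1: a=1, c=M1/2=1/4, d=(M2−M1)/(6·2)=-1/24, b=Δ1−h1·(2M1+M2)/6=7/6
t_q=1/4 → seg 0, τ=1/4; S=0+11/12·τ+0·τ²+1/12·τ³=59/256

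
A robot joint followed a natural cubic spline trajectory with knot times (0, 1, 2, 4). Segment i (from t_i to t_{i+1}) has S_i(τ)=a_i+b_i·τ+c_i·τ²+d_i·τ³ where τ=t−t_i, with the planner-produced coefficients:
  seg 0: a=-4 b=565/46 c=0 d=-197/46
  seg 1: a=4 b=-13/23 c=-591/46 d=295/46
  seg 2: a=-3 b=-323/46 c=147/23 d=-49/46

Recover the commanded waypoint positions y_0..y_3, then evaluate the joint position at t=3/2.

y_0=-4 y_1=4 y_2=-3 y_3=0
S(3/2) = 481/368

y_0 = S_0(0) = a_0 = -4
y_1 = S_1(0) = a_1 = 4
y_2 = S_2(0) = a_2 = -3
y_3 = S_2(2) = 0
t_q=3/2 is in segment 1 (τ=1/2); S_1(τ)=481/368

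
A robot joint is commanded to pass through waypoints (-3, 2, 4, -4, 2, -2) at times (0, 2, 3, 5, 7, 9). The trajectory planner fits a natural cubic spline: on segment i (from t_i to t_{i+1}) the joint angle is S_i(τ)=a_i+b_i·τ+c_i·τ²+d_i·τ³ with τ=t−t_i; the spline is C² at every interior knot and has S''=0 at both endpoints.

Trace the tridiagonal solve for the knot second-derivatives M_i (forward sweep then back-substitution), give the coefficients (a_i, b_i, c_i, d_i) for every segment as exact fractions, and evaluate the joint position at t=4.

  seg 0: a=-3 b=2057/954 c=0 d=41/477
  seg 1: a=2 b=3041/954 c=82/159 d=-1625/954
  seg 2: a=4 b=-425/477 c=-487/106 d=725/477
  seg 3: a=-4 b=-491/477 c=1439/318 d=-2395/1908
  seg 4: a=2 b=958/477 c=-478/159 d=239/477
S(4) = 11/318

Δ: Δ0=5/2, Δ1=2, Δ2=-4, Δ3=3, Δ4=-2
row 1: diag=6, rhs=-3; c'=1/6, d'=-1/2
row 2: denom=6−1·1/6=35/6; d'=(-36−1·-1/2)/(35/6)=-213/35
row 3: denom=8−2·12/35=256/35; d'=(42−2·-213/35)/(256/35)=237/32
row 4: denom=8−2·35/128=477/64; d'=(-30−2·237/32)/(477/64)=-956/159
back: M4=-956/159
back: M3=237/32−35/128·-956/159=1439/159
back: M2=-213/35−12/35·1439/159=-487/53
back: M1=-1/2−1/6·-487/53=164/159
M: M0=0, M1=164/159, M2=-487/53, M3=1439/159, M4=-956/159, M5=0
seg 0: a=-3, c=M0/2=0, d=(M1−M0)/(6·2)=41/477, b=Δ0−h0·(2M0+M1)/6=2057/954
seg 1: a=2, c=M1/2=82/159, d=(M2−M1)/(6·1)=-1625/954, b=Δ1−h1·(2M1+M2)/6=3041/954
seg 2: a=4, c=M2/2=-487/106, d=(M3−M2)/(6·2)=725/477, b=Δ2−h2·(2M2+M3)/6=-425/477
seg 3: a=-4, c=M3/2=1439/318, d=(M4−M3)/(6·2)=-2395/1908, b=Δ3−h3·(2M3+M4)/6=-491/477
seg 4: a=2, c=M4/2=-478/159, d=(M5−M4)/(6·2)=239/477, b=Δ4−h4·(2M4+M5)/6=958/477
t_q=4 → seg 2, τ=1; S=4+-425/477·τ+-487/106·τ²+725/477·τ³=11/318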